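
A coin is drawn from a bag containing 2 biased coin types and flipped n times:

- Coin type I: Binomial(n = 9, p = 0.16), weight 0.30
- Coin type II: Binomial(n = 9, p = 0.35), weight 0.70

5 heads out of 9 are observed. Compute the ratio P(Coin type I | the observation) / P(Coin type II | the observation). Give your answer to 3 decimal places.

0.024

Only the two components matter; the odds are (P(Z=i) f_i(x)) / (P(Z=j) f_j(x)).
Binomial probabilities:
  f_I = C(9,5)·0.16^5·0.84^4 = 126·0.000104858·0.497871 = 0.00657791
  f_II = C(9,5)·0.35^5·0.65^4 = 126·0.00525219·0.178506 = 0.118131
Posterior odds = (P(Z=I)·f_I) / (P(Z=II)·f_II) = (0.30·0.00657791) / (0.70·0.118131) = 0.00197337 / 0.0826918 ≈ 0.024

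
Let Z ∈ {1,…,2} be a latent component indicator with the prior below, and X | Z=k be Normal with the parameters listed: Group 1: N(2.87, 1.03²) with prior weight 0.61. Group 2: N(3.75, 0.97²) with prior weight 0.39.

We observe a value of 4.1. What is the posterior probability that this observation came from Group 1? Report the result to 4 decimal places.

Posterior ∝ prior × likelihood, so P(k | x) ∝ w_k f_k(x); normalise over all components.
Evaluate each component's likelihood at the observed value:
  L_1 = 0.189849
  L_2 = 0.38536
Prior × likelihood for each component:
  w_1·L_1 = 0.61 × 0.189849 = 0.115808
  w_2·L_2 = 0.39 × 0.38536 = 0.150291
Sum: 0.115808 + 0.150291 = 0.266099
So the posterior for Group 1 is 0.115808 / 0.266099 ≈ 0.4352.

0.4352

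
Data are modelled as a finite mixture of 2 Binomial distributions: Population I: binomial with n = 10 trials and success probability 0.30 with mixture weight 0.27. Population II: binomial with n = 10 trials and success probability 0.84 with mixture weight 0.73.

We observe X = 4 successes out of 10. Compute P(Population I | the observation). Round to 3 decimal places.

0.977

Apply Bayes' rule: the posterior for each component is proportional to its prior times its likelihood at x.
Binomial probabilities:
  p_I = 0.200121
  p_II = 0.00175411
Prior × likelihood for each component:
  w_I·p_I = 0.27 × 0.200121 = 0.0540327
  w_II·p_II = 0.73 × 0.00175411 = 0.0012805
Sum: 0.0540327 + 0.0012805 = 0.0553132
Responsibility of Population I: 0.0540327 / 0.0553132 ≈ 0.977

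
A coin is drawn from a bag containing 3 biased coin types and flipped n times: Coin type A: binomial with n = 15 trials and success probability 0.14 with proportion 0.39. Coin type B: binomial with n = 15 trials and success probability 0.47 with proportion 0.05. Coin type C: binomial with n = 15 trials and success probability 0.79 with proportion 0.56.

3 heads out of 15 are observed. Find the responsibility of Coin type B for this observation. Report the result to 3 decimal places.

By Bayes' theorem, P(k | x) = π_k f_k(x) / Σ_j π_j f_j(x).
Component likelihoods at x = 3 heads out of 15:
  f_A = 0.204351
  f_B = 0.0232068
  f_C = 1.65015e-06
Multiply by the mixture weights:
  π_A·f_A = 0.39 × 0.204351 = 0.0796969
  π_B·f_B = 0.05 × 0.0232068 = 0.00116034
  π_C·f_C = 0.56 × 1.65015e-06 = 9.24086e-07
Normaliser: 0.0796969 + 0.00116034 + 9.24086e-07 = 0.0808582
P(Coin type B | the observation) = 0.00116034 / 0.0808582 ≈ 0.014

0.014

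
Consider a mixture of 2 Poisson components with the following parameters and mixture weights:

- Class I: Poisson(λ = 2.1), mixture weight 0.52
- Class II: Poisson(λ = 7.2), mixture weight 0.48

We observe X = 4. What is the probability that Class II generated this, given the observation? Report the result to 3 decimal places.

P(component k | x) = w_k·f_k(x) / marginal(x), where marginal(x) = Σ_j w_j·f_j(x).
Poisson probabilities:
  L_I = e^(−2.1)·2.1^4/4! = 0.099231
  L_II = e^(−7.2)·7.2^4/4! = 0.0835985
Weight by the priors:
  w_I·L_I = 0.52 × 0.099231 = 0.0516001
  w_II·L_II = 0.48 × 0.0835985 = 0.0401273
Evidence: 0.0516001 + 0.0401273 = 0.0917274
Responsibility of Class II: 0.0401273 / 0.0917274 ≈ 0.437

0.437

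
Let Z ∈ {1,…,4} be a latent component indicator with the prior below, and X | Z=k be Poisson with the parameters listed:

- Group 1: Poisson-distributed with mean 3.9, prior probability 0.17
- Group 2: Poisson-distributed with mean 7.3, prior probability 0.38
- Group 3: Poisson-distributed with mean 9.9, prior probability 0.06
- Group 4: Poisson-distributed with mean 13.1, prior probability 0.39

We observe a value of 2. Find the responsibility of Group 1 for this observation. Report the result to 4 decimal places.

0.7876

The responsibility of component k is π_k f_k(x) divided by Σ_j π_j f_j(x).
Component likelihoods at x = 2:
  L_1 = e^(−3.9)·3.9^2/2! = 0.15394
  L_2 = e^(−7.3)·7.3^2/2! = 0.0179997
  L_3 = e^(−9.9)·9.9^2/2! = 0.00245881
  L_4 = e^(−13.1)·13.1^2/2! = 0.000175491
Weight by the priors:
  π_1·L_1 = 0.17 × 0.15394 = 0.0261698
  π_2·L_2 = 0.38 × 0.0179997 = 0.0068399
  π_3·L_3 = 0.06 × 0.00245881 = 0.000147529
  π_4·L_4 = 0.39 × 0.000175491 = 6.84415e-05
Marginal: 0.0261698 + 0.0068399 + 0.000147529 + 6.84415e-05 = 0.0332256
So the posterior for Group 1 is 0.0261698 / 0.0332256 ≈ 0.7876.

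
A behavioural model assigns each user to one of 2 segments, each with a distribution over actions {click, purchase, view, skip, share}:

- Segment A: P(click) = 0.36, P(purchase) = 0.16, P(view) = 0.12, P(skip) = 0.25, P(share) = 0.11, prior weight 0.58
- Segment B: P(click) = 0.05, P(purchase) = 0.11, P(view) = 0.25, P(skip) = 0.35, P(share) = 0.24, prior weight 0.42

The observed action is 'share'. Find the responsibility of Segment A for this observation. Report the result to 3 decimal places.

Posterior ∝ prior × likelihood, so P(k | x) ∝ w_k f_k(x); normalise over all components.
Component likelihoods at x = 'share':
  L_A = P(share | comp) = 0.11
  L_B = P(share | comp) = 0.24
Unnormalised posteriors:
  w_A·L_A = 0.58 × 0.11 = 0.0638
  w_B·L_B = 0.42 × 0.24 = 0.1008
Evidence: 0.0638 + 0.1008 = 0.1646
Responsibility of Segment A: 0.0638 / 0.1646 ≈ 0.388

0.388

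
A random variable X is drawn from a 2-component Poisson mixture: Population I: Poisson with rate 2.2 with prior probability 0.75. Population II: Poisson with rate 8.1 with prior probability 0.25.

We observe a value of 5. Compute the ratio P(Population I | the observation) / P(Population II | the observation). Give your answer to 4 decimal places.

1.6186

Only the two components matter; the odds are (w_i f_i(x)) / (w_j f_j(x)).
Evaluate each component's likelihood at the observed value:
  L_I = e^(−2.2)·2.2^5/5! = 0.0475866
  L_II = e^(−8.1)·8.1^5/5! = 0.088198
0.0356899 / 0.0220495 ≈ 1.6186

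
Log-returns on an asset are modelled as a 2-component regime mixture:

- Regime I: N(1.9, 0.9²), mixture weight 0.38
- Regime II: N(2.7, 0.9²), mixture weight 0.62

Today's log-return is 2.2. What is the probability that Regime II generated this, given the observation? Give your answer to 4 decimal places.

0.5965

By Bayes' theorem, P(k | x) = P(Z=k) f_k(x) / Σ_j P(Z=j) f_j(x).
Normal densities:
  f_I = (1/(0.9·√(2π)))·exp(−(2.2−1.9)²/(2·0.9²)) = 0.443269·exp(-0.05556) = 0.419315
  f_II = (1/(0.9·√(2π)))·exp(−(2.2−2.7)²/(2·0.9²)) = 0.443269·exp(-0.15432) = 0.37988
Unnormalised posteriors:
  P(Z=I)·f_I = 0.38 × 0.419315 = 0.15934
  P(Z=II)·f_II = 0.62 × 0.37988 = 0.235526
Normaliser: 0.15934 + 0.235526 = 0.394865
P(Regime II | x) ≈ 0.5965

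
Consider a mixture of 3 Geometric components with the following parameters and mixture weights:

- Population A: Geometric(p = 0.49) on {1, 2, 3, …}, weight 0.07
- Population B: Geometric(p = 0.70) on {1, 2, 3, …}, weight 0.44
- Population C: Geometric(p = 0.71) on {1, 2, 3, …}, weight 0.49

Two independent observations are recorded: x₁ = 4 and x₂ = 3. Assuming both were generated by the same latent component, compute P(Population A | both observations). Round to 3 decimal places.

By Bayes' theorem, P(k | x) = w_k f_k(x) / Σ_j w_j f_j(x).
Since both observations come from the same component, the likelihood for component k is f_k(x₁)·f_k(x₂).
  f_A = [0.49·(1−0.49)^3 = 0.49·0.132651 = 0.064999] × [0.127449] = 0.00828406
  f_B = [0.70·(1−0.70)^3 = 0.70·0.027 = 0.0189] × [0.063] = 0.0011907
  f_C = [0.71·(1−0.71)^3 = 0.71·0.024389 = 0.0173162] × [0.059711] = 0.00103397
Multiply by the mixture weights:
  w_A·f_A = 0.07 × 0.00828406 = 0.000579884
  w_B·f_B = 0.44 × 0.0011907 = 0.000523908
  w_C·f_C = 0.49 × 0.00103397 = 0.000506644
Denominator: 0.000579884 + 0.000523908 + 0.000506644 = 0.00161044
P(Population A | x) = 0.000579884 / 0.00161044 ≈ 0.360

0.360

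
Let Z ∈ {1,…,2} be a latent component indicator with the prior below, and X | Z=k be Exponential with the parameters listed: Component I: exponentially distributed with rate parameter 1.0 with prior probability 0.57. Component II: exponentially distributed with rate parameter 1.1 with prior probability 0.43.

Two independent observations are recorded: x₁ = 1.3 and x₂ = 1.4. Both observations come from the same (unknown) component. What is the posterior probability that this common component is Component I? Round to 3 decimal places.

0.589

The responsibility of component k is P(Z=k) f_k(x) divided by Σ_j P(Z=j) f_j(x).
Since both observations come from the same component, the likelihood for component k is f_k(x₁)·f_k(x₂).
  f_I = [0.272532] × [0.246597] = 0.0672055
  f_II = [0.26324] × [0.235819] = 0.062077
Unnormalised posteriors:
  P(Z=I)·f_I = 0.57 × 0.0672055 = 0.0383071
  P(Z=II)·f_II = 0.43 × 0.062077 = 0.0266931
Sum: 0.0383071 + 0.0266931 = 0.0650003
Responsibility of Component I: 0.0383071 / 0.0650003 ≈ 0.589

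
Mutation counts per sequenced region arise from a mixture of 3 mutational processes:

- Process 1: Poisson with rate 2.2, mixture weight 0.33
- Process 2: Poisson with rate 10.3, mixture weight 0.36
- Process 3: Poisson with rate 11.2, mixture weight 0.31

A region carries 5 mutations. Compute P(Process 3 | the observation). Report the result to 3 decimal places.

The responsibility of component k is P(Z=k) f_k(x) divided by Σ_j P(Z=j) f_j(x).
Component likelihoods at x = 5 mutations:
  f_1 = 0.0475866
  f_2 = 0.0324916
  f_3 = 0.0200822
Multiply by the mixture weights:
  P(Z=1)·f_1 = 0.33 × 0.0475866 = 0.0157036
  P(Z=2)·f_2 = 0.36 × 0.0324916 = 0.011697
  P(Z=3)·f_3 = 0.31 × 0.0200822 = 0.00622547
Normaliser: 0.0157036 + 0.011697 + 0.00622547 = 0.033626
P(Process 3 | x) ≈ 0.185

0.185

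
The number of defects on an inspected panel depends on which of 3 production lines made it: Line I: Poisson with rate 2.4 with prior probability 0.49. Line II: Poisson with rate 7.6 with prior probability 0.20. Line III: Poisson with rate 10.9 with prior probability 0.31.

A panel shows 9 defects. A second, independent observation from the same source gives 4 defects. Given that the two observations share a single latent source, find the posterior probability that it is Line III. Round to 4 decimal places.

Apply Bayes' rule: the posterior for each component is proportional to its prior times its likelihood at x.
Since both observations come from the same component, the likelihood for component k is f_k(x₁)·f_k(x₂).
  p_I = [e^(−2.4)·2.4^9/9! = 0.000660437] × [0.125408] = 8.28244e-05
  p_II = [e^(−7.6)·7.6^9/9! = 0.11666] × [0.0695673] = 0.00811571
  p_III = [e^(−10.9)·10.9^9/9! = 0.110475] × [0.0108564] = 0.00119936
Weight by the priors:
  π_I·p_I = 0.49 × 8.28244e-05 = 4.0584e-05
  π_II·p_II = 0.20 × 0.00811571 = 0.00162314
  π_III·p_III = 0.31 × 0.00119936 = 0.000371802
Marginal: 4.0584e-05 + 0.00162314 + 0.000371802 = 0.00203553
So the posterior for Line III is 0.000371802 / 0.00203553 ≈ 0.1827.

0.1827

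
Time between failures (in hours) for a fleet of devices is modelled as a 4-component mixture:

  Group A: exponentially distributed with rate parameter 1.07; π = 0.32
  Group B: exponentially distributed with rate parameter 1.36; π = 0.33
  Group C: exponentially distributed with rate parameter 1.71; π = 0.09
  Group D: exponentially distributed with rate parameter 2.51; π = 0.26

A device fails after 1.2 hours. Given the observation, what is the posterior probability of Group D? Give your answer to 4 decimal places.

0.1369

Apply Bayes' rule: the posterior for each component is proportional to its prior times its likelihood at x.
Component likelihoods at x = 1.2 hours:
  f_A = 0.296312
  f_B = 0.265932
  f_C = 0.219697
  f_D = 0.123475
Multiply by the mixture weights:
  π_A·f_A = 0.32 × 0.296312 = 0.0948199
  π_B·f_B = 0.33 × 0.265932 = 0.0877575
  π_C·f_C = 0.09 × 0.219697 = 0.0197727
  π_D·f_D = 0.26 × 0.123475 = 0.0321035
Sum: 0.0948199 + 0.0877575 + 0.0197727 + 0.0321035 = 0.234454
So the posterior for Group D is 0.0321035 / 0.234454 ≈ 0.1369.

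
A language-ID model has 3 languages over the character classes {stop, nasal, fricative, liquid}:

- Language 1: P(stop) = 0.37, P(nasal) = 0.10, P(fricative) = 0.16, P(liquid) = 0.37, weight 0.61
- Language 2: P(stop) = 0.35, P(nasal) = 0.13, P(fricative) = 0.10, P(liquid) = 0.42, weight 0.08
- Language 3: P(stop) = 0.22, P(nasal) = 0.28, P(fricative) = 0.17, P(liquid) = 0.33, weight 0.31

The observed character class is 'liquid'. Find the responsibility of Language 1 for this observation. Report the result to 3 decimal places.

Apply Bayes' rule: the posterior for each component is proportional to its prior times its likelihood at x.
Evaluate each component's likelihood at the observed value:
  f_1 = P(liquid | comp) = 0.37
  f_2 = P(liquid | comp) = 0.42
  f_3 = P(liquid | comp) = 0.33
Prior × likelihood for each component:
  w_1·f_1 = 0.61 × 0.37 = 0.2257
  w_2·f_2 = 0.08 × 0.42 = 0.0336
  w_3·f_3 = 0.31 × 0.33 = 0.1023
Sum: 0.2257 + 0.0336 + 0.1023 = 0.3616
So the posterior for Language 1 is 0.2257 / 0.3616 ≈ 0.624.

0.624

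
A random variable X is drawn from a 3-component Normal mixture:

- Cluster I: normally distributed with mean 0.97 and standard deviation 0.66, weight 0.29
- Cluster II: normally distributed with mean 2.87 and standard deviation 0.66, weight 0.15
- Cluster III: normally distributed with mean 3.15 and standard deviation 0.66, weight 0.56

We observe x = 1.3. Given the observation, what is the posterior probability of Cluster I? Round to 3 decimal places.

0.928

P(component k | x) = π_k·f_k(x) / marginal(x), where marginal(x) = Σ_j π_j·f_j(x).
Component likelihoods at x = 1.3:
  L_I = 0.533432
  L_II = 0.0356952
  L_III = 0.0118917
Multiply by the mixture weights:
  π_I·L_I = 0.29 × 0.533432 = 0.154695
  π_II·L_II = 0.15 × 0.0356952 = 0.00535428
  π_III·L_III = 0.56 × 0.0118917 = 0.00665937
Evidence: 0.154695 + 0.00535428 + 0.00665937 = 0.166709
So the posterior for Cluster I is 0.154695 / 0.166709 ≈ 0.928.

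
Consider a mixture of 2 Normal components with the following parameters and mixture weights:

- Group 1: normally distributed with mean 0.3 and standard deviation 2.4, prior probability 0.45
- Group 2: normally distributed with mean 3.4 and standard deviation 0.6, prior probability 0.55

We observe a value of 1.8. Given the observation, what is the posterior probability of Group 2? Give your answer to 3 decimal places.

0.145

P(component k | x) = w_k·f_k(x) / marginal(x), where marginal(x) = Σ_j w_j·f_j(x).
Normal densities:
  f_1 = 0.136734
  f_2 = 0.0189933
Unnormalised posteriors:
  w_1·f_1 = 0.45 × 0.136734 = 0.0615302
  w_2·f_2 = 0.55 × 0.0189933 = 0.0104463
Sum: 0.0615302 + 0.0104463 = 0.0719765
So the posterior for Group 2 is 0.0104463 / 0.0719765 ≈ 0.145.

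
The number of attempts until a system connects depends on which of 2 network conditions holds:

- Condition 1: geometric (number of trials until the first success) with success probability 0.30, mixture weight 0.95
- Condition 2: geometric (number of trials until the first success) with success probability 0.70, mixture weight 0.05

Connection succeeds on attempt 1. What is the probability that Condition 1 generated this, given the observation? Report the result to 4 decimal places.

By Bayes' theorem, P(k | x) = P(Z=k) f_k(x) / Σ_j P(Z=j) f_j(x).
Component likelihoods at x = 1:
  L_1 = 0.30·(1−0.30)^0 = 0.30·1 = 0.3
  L_2 = 0.70·(1−0.70)^0 = 0.70·1 = 0.7
Unnormalised posteriors:
  P(Z=1)·L_1 = 0.95 × 0.3 = 0.285
  P(Z=2)·L_2 = 0.05 × 0.7 = 0.035
Normaliser: 0.285 + 0.035 = 0.32
P(Condition 1 | x) ≈ 0.8906

0.8906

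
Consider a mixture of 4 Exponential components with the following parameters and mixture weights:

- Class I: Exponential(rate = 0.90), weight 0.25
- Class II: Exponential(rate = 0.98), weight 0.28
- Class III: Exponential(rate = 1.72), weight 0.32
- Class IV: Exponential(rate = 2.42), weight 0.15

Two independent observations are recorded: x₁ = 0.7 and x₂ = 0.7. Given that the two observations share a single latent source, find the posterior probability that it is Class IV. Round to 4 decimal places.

Posterior ∝ prior × likelihood, so P(k | x) ∝ P(Z=k) f_k(x); normalise over all components.
Since both observations come from the same component, the likelihood for component k is f_k(x₁)·f_k(x₂).
  f_I = [0.479333] × [0.479333] = 0.22976
  f_II = [0.493515] × [0.493515] = 0.243557
  f_III = [0.515986] × [0.515986] = 0.266242
  f_IV = [0.444755] × [0.444755] = 0.197807
Multiply by the mixture weights:
  P(Z=I)·f_I = 0.25 × 0.22976 = 0.0574399
  P(Z=II)·f_II = 0.28 × 0.243557 = 0.0681959
  P(Z=III)·f_III = 0.32 × 0.266242 = 0.0851973
  P(Z=IV)·f_IV = 0.15 × 0.197807 = 0.029671
Sum: 0.0574399 + 0.0681959 + 0.0851973 + 0.029671 = 0.240504
So the posterior for Class IV is 0.029671 / 0.240504 ≈ 0.1234.

0.1234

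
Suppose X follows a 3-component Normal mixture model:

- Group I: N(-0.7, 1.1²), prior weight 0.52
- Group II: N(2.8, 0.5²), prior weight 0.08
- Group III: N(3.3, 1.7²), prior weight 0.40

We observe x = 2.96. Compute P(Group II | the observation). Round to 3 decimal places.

0.395

P(component k | x) = π_k·f_k(x) / marginal(x), where marginal(x) = Σ_j π_j·f_j(x).
Component likelihoods at x = 2.96:
  L_I = (1/(1.1·√(2π)))·exp(−(2.96−-0.7)²/(2·1.1²)) = 0.362675·exp(-5.53537) = 0.00143066
  L_II = (1/(0.5·√(2π)))·exp(−(2.96−2.8)²/(2·0.5²)) = 0.797885·exp(-0.05120) = 0.758061
  L_III = (1/(1.7·√(2π)))·exp(−(2.96−3.3)²/(2·1.7²)) = 0.234672·exp(-0.02000) = 0.230025
Multiply by the mixture weights:
  π_I·L_I = 0.52 × 0.00143066 = 0.000743942
  π_II·L_II = 0.08 × 0.758061 = 0.0606449
  π_III·L_III = 0.40 × 0.230025 = 0.09201
Denominator: 0.000743942 + 0.0606449 + 0.09201 = 0.153399
So the posterior for Group II is 0.0606449 / 0.153399 ≈ 0.395.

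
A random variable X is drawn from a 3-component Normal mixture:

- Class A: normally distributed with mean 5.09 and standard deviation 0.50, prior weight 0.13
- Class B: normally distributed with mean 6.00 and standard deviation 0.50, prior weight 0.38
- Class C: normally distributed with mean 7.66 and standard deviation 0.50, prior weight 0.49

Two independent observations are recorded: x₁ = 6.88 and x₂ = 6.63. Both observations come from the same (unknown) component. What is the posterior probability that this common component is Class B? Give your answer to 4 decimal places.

0.6774

The responsibility of component k is P(Z=k) f_k(x) divided by Σ_j P(Z=j) f_j(x).
Since both observations come from the same component, the likelihood for component k is f_k(x₁)·f_k(x₂).
  f_A = [(1/(0.50·√(2π)))·exp(−(6.88−5.09)²/(2·0.50²)) = 0.797885·exp(-6.40820) = 0.0013149] × [0.00695015] = 9.13879e-06
  f_B = [(1/(0.50·√(2π)))·exp(−(6.88−6.00)²/(2·0.50²)) = 0.797885·exp(-1.54880) = 0.169553] × [0.360742] = 0.0611648
  f_C = [(1/(0.50·√(2π)))·exp(−(6.88−7.66)²/(2·0.50²)) = 0.797885·exp(-1.21680) = 0.236315] × [0.0955991] = 0.0225915
Prior × likelihood for each component:
  P(Z=A)·f_A = 0.13 × 9.13879e-06 = 1.18804e-06
  P(Z=B)·f_B = 0.38 × 0.0611648 = 0.0232426
  P(Z=C)·f_C = 0.49 × 0.0225915 = 0.0110698
Sum: 1.18804e-06 + 0.0232426 + 0.0110698 = 0.0343137
P(Class B | x₁, x₂) = 0.0232426 / 0.0343137 ≈ 0.6774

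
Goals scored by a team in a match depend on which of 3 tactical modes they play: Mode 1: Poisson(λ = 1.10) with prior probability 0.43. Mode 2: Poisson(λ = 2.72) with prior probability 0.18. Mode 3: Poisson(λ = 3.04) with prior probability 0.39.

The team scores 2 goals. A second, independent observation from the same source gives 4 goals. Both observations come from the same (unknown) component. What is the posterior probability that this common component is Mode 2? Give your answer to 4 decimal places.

Posterior ∝ prior × likelihood, so P(k | x) ∝ π_k f_k(x); normalise over all components.
Since both observations come from the same component, the likelihood for component k is f_k(x₁)·f_k(x₂).
  p_1 = [e^(−1.10)·1.10^2/2! = 0.201387] × [0.0203065] = 0.00408947
  p_2 = [e^(−2.72)·2.72^2/2! = 0.243684] × [0.150239] = 0.0366109
  p_3 = [e^(−3.04)·3.04^2/2! = 0.221035] × [0.170227] = 0.0376262
Weight by the priors:
  π_1·p_1 = 0.43 × 0.00408947 = 0.00175847
  π_2·p_2 = 0.18 × 0.0366109 = 0.00658996
  π_3·p_3 = 0.39 × 0.0376262 = 0.0146742
Sum: 0.00175847 + 0.00658996 + 0.0146742 = 0.0230226
Responsibility of Mode 2: 0.00658996 / 0.0230226 ≈ 0.2862

0.2862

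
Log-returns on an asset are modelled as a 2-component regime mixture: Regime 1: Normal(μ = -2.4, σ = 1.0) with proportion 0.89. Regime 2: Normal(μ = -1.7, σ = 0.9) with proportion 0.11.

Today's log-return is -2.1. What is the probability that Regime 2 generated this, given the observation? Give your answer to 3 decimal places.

0.115

Apply Bayes' rule: the posterior for each component is proportional to its prior times its likelihood at x.
Normal densities:
  L_1 = (1/(1.0·√(2π)))·exp(−(-2.1−-2.4)²/(2·1.0²)) = 0.398942·exp(-0.04500) = 0.381388
  L_2 = (1/(0.9·√(2π)))·exp(−(-2.1−-1.7)²/(2·0.9²)) = 0.443269·exp(-0.09877) = 0.401582
Multiply by the mixture weights:
  π_1·L_1 = 0.89 × 0.381388 = 0.339435
  π_2·L_2 = 0.11 × 0.401582 = 0.044174
Normaliser: 0.339435 + 0.044174 = 0.383609
Responsibility of Regime 2: 0.044174 / 0.383609 ≈ 0.115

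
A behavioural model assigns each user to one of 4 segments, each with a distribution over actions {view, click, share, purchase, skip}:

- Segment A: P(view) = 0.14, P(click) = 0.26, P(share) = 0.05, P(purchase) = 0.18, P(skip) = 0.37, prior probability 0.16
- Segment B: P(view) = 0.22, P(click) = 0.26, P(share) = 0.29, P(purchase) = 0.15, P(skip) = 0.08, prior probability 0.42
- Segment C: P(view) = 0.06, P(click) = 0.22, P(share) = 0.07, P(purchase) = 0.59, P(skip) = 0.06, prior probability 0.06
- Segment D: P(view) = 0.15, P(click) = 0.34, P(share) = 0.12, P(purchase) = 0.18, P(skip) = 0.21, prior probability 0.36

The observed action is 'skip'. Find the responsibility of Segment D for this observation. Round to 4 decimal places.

0.4395

The responsibility of component k is P(Z=k) f_k(x) divided by Σ_j P(Z=j) f_j(x).
Evaluate each component's likelihood at the observed value:
  p_A = P(skip | comp) = 0.37
  p_B = P(skip | comp) = 0.08
  p_C = P(skip | comp) = 0.06
  p_D = P(skip | comp) = 0.21
Prior × likelihood for each component:
  P(Z=A)·p_A = 0.16 × 0.37 = 0.0592
  P(Z=B)·p_B = 0.42 × 0.08 = 0.0336
  P(Z=C)·p_C = 0.06 × 0.06 = 0.0036
  P(Z=D)·p_D = 0.36 × 0.21 = 0.0756
Denominator: 0.0592 + 0.0336 + 0.0036 + 0.0756 = 0.172
P(Segment D | the observation) ≈ 0.4395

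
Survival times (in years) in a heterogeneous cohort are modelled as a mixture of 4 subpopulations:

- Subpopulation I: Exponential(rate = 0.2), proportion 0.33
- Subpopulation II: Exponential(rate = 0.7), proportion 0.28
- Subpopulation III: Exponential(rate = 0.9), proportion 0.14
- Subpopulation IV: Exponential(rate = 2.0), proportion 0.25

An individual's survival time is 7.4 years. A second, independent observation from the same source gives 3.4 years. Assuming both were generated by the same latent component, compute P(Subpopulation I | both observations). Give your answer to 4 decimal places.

By Bayes' theorem, P(k | x) = P(Z=k) f_k(x) / Σ_j P(Z=j) f_j(x).
Since both observations come from the same component, the likelihood for component k is f_k(x₁)·f_k(x₂).
  L_I = [0.0455275] × [0.101323] = 0.004613
  L_II = [0.0039396] × [0.0647854] = 0.000255229
  L_III = [0.00115303] × [0.0421989] = 4.86567e-05
  L_IV = [7.4726e-07] × [0.00222755] = 1.66456e-09
Prior × likelihood for each component:
  P(Z=I)·L_I = 0.33 × 0.004613 = 0.00152229
  P(Z=II)·L_II = 0.28 × 0.000255229 = 7.14641e-05
  P(Z=III)·L_III = 0.14 × 4.86567e-05 = 6.81194e-06
  P(Z=IV)·L_IV = 0.25 × 1.66456e-09 = 4.1614e-10
Sum: 0.00152229 + 7.14641e-05 + 6.81194e-06 + 4.1614e-10 = 0.00160057
Responsibility of Subpopulation I: 0.00152229 / 0.00160057 ≈ 0.9511

0.9511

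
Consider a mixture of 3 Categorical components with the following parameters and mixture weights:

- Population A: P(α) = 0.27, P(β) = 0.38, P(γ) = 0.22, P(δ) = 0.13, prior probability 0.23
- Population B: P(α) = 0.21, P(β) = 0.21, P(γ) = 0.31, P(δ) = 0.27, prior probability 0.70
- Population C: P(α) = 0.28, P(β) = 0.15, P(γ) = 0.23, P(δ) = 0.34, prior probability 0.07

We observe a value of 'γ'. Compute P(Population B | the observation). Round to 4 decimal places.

P(component k | x) = π_k·f_k(x) / marginal(x), where marginal(x) = Σ_j π_j·f_j(x).
Categorical probabilities:
  f_A = 0.22
  f_B = 0.31
  f_C = 0.23
Multiply by the mixture weights:
  π_A·f_A = 0.23 × 0.22 = 0.0506
  π_B·f_B = 0.70 × 0.31 = 0.217
  π_C·f_C = 0.07 × 0.23 = 0.0161
Evidence: 0.0506 + 0.217 + 0.0161 = 0.2837
P(Population B | x) = 0.217 / 0.2837 ≈ 0.7649

0.7649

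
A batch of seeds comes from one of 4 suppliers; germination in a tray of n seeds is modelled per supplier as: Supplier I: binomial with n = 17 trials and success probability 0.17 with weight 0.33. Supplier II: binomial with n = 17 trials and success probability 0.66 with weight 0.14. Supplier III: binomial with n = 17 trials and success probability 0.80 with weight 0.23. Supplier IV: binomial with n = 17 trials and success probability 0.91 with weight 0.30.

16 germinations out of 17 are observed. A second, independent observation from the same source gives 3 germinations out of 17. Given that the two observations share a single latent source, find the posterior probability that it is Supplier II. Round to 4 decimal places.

P(component k | x) = π_k·f_k(x) / marginal(x), where marginal(x) = Σ_j π_j·f_j(x).
Since both observations come from the same component, the likelihood for component k is f_k(x₁)·f_k(x₂).
  f_I = [C(17,16)·0.17^16·0.83^1 = 17·4.86612e-13·0.83 = 6.86609e-12] × [0.246008] = 1.68911e-12
  f_II = [C(17,16)·0.66^16·0.34^1 = 17·0.00129629·0.34 = 0.00749257] × [5.39319e-05] = 4.04088e-07
  f_III = [C(17,16)·0.80^16·0.20^1 = 17·0.0281475·0.2 = 0.0957015] × [5.70425e-08] = 5.45906e-09
  f_IV = [C(17,16)·0.91^16·0.09^1 = 17·0.221137·0.09 = 0.33834] × [1.17227e-12] = 3.96627e-13
Multiply by the mixture weights:
  π_I·f_I = 0.33 × 1.68911e-12 = 5.57407e-13
  π_II·f_II = 0.14 × 4.04088e-07 = 5.65724e-08
  π_III·f_III = 0.23 × 5.45906e-09 = 1.25558e-09
  π_IV·f_IV = 0.30 × 3.96627e-13 = 1.18988e-13
Evidence: 5.57407e-13 + 5.65724e-08 + 1.25558e-09 + 1.18988e-13 = 5.78286e-08
Responsibility of Supplier II: 5.65724e-08 / 5.78286e-08 ≈ 0.9783

0.9783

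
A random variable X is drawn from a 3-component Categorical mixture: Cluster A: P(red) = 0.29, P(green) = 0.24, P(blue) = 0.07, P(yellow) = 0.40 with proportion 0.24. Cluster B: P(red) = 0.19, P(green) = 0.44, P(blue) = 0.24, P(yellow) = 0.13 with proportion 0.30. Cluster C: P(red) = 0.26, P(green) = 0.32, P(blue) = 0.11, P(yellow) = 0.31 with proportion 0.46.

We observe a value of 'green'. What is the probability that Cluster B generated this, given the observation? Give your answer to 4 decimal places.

By Bayes' theorem, P(k | x) = π_k f_k(x) / Σ_j π_j f_j(x).
Component likelihoods at x = 'green':
  L_A = P(green | comp) = 0.24
  L_B = P(green | comp) = 0.44
  L_C = P(green | comp) = 0.32
Unnormalised posteriors:
  π_A·L_A = 0.24 × 0.24 = 0.0576
  π_B·L_B = 0.30 × 0.44 = 0.132
  π_C·L_C = 0.46 × 0.32 = 0.1472
Denominator: 0.0576 + 0.132 + 0.1472 = 0.3368
Responsibility of Cluster B: 0.132 / 0.3368 ≈ 0.3919

0.3919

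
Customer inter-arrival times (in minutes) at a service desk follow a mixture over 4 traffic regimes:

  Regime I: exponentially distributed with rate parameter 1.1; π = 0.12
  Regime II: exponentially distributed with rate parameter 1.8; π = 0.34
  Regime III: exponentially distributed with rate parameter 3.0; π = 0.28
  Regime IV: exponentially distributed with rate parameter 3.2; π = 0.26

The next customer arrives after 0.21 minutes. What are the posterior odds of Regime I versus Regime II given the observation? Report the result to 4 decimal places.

The posterior odds equal the prior odds times the likelihood ratio: (π_i/π_j)·(f_i(x)/f_j(x)).
Evaluate each component's likelihood at the observed value:
  p_I = 1.1·e^(−1.1·0.21) = 1.1·e^(−0.2310) = 0.873113
  p_II = 1.8·e^(−1.8·0.21) = 1.8·e^(−0.3780) = 1.23341
  p_III = 3.0·e^(−3.0·0.21) = 3.0·e^(−0.6300) = 1.59778
  p_IV = 3.2·e^(−3.2·0.21) = 3.2·e^(−0.6720) = 1.6342
Posterior odds = (π_I·p_I) / (π_II·p_II) = (0.12·0.873113) / (0.34·1.23341) = 0.104774 / 0.419361 ≈ 0.2498

0.2498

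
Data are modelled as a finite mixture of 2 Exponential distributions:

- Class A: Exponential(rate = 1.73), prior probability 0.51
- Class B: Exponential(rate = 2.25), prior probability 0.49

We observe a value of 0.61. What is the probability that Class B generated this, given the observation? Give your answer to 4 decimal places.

0.4764

The responsibility of component k is π_k f_k(x) divided by Σ_j π_j f_j(x).
Exponential densities:
  f_A = 1.73·e^(−1.73·0.61) = 1.73·e^(−1.0553) = 0.602192
  f_B = 2.25·e^(−2.25·0.61) = 2.25·e^(−1.3725) = 0.570313
Weight by the priors:
  π_A·f_A = 0.51 × 0.602192 = 0.307118
  π_B·f_B = 0.49 × 0.570313 = 0.279453
Evidence: 0.307118 + 0.279453 = 0.586571
P(Class B | x) = 0.279453 / 0.586571 ≈ 0.4764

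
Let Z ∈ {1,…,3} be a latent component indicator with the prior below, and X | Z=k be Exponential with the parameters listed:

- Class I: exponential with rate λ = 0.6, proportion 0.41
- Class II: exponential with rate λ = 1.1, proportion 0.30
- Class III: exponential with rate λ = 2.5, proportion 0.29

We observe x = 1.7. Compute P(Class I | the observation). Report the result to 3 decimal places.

0.592

Apply Bayes' rule: the posterior for each component is proportional to its prior times its likelihood at x.
Exponential densities:
  p_I = 0.6·e^(−0.6·1.7) = 0.6·e^(−1.0200) = 0.216357
  p_II = 1.1·e^(−1.1·1.7) = 1.1·e^(−1.8700) = 0.169536
  p_III = 2.5·e^(−2.5·1.7) = 2.5·e^(−4.2500) = 0.0356606
Multiply by the mixture weights:
  π_I·p_I = 0.41 × 0.216357 = 0.0887064
  π_II·p_II = 0.30 × 0.169536 = 0.0508608
  π_III·p_III = 0.29 × 0.0356606 = 0.0103416
Evidence: 0.0887064 + 0.0508608 + 0.0103416 = 0.149909
P(Class I | x) = 0.0887064 / 0.149909 ≈ 0.592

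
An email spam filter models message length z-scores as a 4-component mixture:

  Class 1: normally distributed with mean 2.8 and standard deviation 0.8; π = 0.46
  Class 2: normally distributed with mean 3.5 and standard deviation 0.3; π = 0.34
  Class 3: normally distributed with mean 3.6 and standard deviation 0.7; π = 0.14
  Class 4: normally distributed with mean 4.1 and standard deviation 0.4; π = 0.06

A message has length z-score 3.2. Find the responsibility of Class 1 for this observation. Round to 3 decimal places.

0.369

P(component k | x) = π_k·f_k(x) / marginal(x), where marginal(x) = Σ_j π_j·f_j(x).
Normal densities:
  L_1 = (1/(0.8·√(2π)))·exp(−(3.2−2.8)²/(2·0.8²)) = 0.498678·exp(-0.12500) = 0.440082
  L_2 = (1/(0.3·√(2π)))·exp(−(3.2−3.5)²/(2·0.3²)) = 1.329808·exp(-0.50000) = 0.806569
  L_3 = (1/(0.7·√(2π)))·exp(−(3.2−3.6)²/(2·0.7²)) = 0.569918·exp(-0.16327) = 0.484068
  L_4 = (1/(0.4·√(2π)))·exp(−(3.2−4.1)²/(2·0.4²)) = 0.997356·exp(-2.53125) = 0.0793491
Weight by the priors:
  π_1·L_1 = 0.46 × 0.440082 = 0.202438
  π_2·L_2 = 0.34 × 0.806569 = 0.274233
  π_3·L_3 = 0.14 × 0.484068 = 0.0677696
  π_4·L_4 = 0.06 × 0.0793491 = 0.00476095
Marginal: 0.202438 + 0.274233 + 0.0677696 + 0.00476095 = 0.549202
So the posterior for Class 1 is 0.202438 / 0.549202 ≈ 0.369.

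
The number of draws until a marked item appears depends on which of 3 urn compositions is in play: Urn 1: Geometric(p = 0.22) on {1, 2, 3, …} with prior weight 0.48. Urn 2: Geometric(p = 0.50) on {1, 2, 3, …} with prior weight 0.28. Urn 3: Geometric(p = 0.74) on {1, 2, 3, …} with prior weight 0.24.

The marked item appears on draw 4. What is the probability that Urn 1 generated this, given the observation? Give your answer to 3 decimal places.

The responsibility of component k is π_k f_k(x) divided by Σ_j π_j f_j(x).
Component likelihoods at x = 4:
  L_1 = 0.104401
  L_2 = 0.0625
  L_3 = 0.0130062
Multiply by the mixture weights:
  π_1·L_1 = 0.48 × 0.104401 = 0.0501127
  π_2·L_2 = 0.28 × 0.0625 = 0.0175
  π_3·L_3 = 0.24 × 0.0130062 = 0.0031215
Normaliser: 0.0501127 + 0.0175 + 0.0031215 = 0.0707342
Responsibility of Urn 1: 0.0501127 / 0.0707342 ≈ 0.708

0.708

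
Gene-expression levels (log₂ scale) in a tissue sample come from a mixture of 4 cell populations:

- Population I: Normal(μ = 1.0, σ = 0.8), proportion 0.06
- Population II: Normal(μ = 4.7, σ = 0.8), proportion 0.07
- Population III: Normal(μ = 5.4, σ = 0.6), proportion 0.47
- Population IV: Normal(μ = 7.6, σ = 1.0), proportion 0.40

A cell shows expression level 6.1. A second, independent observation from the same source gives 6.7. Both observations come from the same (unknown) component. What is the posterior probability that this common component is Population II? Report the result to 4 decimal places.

By Bayes' theorem, P(k | x) = w_k f_k(x) / Σ_j w_j f_j(x).
Since both observations come from the same component, the likelihood for component k is f_k(x₁)·f_k(x₂).
  L_I = [(1/(0.8·√(2π)))·exp(−(6.1−1.0)²/(2·0.8²)) = 0.498678·exp(-20.32031) = 7.4614e-10] × [4.72286e-12] = 3.52391e-21
  L_II = [(1/(0.8·√(2π)))·exp(−(6.1−4.7)²/(2·0.8²)) = 0.498678·exp(-1.53125) = 0.107847] × [0.0219104] = 0.00236296
  L_III = [(1/(0.6·√(2π)))·exp(−(6.1−5.4)²/(2·0.6²)) = 0.664904·exp(-0.68056) = 0.336664] × [0.0635877] = 0.0214077
  L_IV = [(1/(1.0·√(2π)))·exp(−(6.1−7.6)²/(2·1.0²)) = 0.398942·exp(-1.12500) = 0.129518] × [0.266085] = 0.0344627
Unnormalised posteriors:
  w_I·L_I = 0.06 × 3.52391e-21 = 2.11435e-22
  w_II·L_II = 0.07 × 0.00236296 = 0.000165407
  w_III·L_III = 0.47 × 0.0214077 = 0.0100616
  w_IV·L_IV = 0.40 × 0.0344627 = 0.0137851
Marginal: 2.11435e-22 + 0.000165407 + 0.0100616 + 0.0137851 = 0.0240121
So the posterior for Population II is 0.000165407 / 0.0240121 ≈ 0.0069.

0.0069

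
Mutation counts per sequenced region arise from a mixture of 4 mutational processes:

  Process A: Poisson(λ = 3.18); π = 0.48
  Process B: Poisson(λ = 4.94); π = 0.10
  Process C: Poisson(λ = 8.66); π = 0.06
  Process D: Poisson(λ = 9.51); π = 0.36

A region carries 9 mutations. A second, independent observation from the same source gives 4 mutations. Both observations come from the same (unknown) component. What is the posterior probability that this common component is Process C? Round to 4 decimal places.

0.1309

Apply Bayes' rule: the posterior for each component is proportional to its prior times its likelihood at x.
Since both observations come from the same component, the likelihood for component k is f_k(x₁)·f_k(x₂).
  p_A = [e^(−3.18)·3.18^9/9! = 0.00381087] × [0.177191] = 0.000675251
  p_B = [e^(−4.94)·4.94^9/9! = 0.0345434] × [0.177534] = 0.00613263
  p_C = [e^(−8.66)·8.66^9/9! = 0.13089] × [0.0406322] = 0.00531836
  p_D = [e^(−9.51)·9.51^9/9! = 0.129933] × [0.0252563] = 0.00328164
Multiply by the mixture weights:
  π_A·p_A = 0.48 × 0.000675251 = 0.000324121
  π_B·p_B = 0.10 × 0.00613263 = 0.000613263
  π_C·p_C = 0.06 × 0.00531836 = 0.000319102
  π_D·p_D = 0.36 × 0.00328164 = 0.00118139
Normaliser: 0.000324121 + 0.000613263 + 0.000319102 + 0.00118139 = 0.00243788
P(Process C | x₁, x₂) ≈ 0.1309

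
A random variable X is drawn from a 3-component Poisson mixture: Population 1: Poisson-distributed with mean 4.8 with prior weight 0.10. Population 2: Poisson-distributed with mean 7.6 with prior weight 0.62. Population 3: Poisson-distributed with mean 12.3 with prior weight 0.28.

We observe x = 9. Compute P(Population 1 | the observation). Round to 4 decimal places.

The responsibility of component k is π_k f_k(x) divided by Σ_j π_j f_j(x).
Poisson probabilities:
  L_1 = e^(−4.8)·4.8^9/9! = 0.0306757
  L_2 = e^(−7.6)·7.6^9/9! = 0.11666
  L_3 = e^(−12.3)·12.3^9/9! = 0.0808278
Weight by the priors:
  π_1·L_1 = 0.10 × 0.0306757 = 0.00306757
  π_2·L_2 = 0.62 × 0.11666 = 0.0723291
  π_3·L_3 = 0.28 × 0.0808278 = 0.0226318
Denominator: 0.00306757 + 0.0723291 + 0.0226318 = 0.0980284
P(Population 1 | 9) ≈ 0.0313

0.0313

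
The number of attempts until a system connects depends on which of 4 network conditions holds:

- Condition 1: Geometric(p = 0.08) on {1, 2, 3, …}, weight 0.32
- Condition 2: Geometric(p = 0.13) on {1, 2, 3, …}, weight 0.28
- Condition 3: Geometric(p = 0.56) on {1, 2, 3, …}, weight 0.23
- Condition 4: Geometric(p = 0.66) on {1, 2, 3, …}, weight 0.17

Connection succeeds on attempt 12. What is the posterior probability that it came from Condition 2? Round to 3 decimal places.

Apply Bayes' rule: the posterior for each component is proportional to its prior times its likelihood at x.
Geometric probabilities:
  L_1 = 0.08·(1−0.08)^11 = 0.08·0.399637 = 0.031971
  L_2 = 0.13·(1−0.13)^11 = 0.13·0.216128 = 0.0280967
  L_3 = 0.56·(1−0.56)^11 = 0.56·0.000119668 = 6.70143e-05
  L_4 = 0.66·(1−0.66)^11 = 0.66·7.01888e-06 = 4.63246e-06
Prior × likelihood for each component:
  P(Z=1)·L_1 = 0.32 × 0.031971 = 0.0102307
  P(Z=2)·L_2 = 0.28 × 0.0280967 = 0.00786707
  P(Z=3)·L_3 = 0.23 × 6.70143e-05 = 1.54133e-05
  P(Z=4)·L_4 = 0.17 × 4.63246e-06 = 7.87519e-07
Sum: 0.0102307 + 0.00786707 + 1.54133e-05 + 7.87519e-07 = 0.018114
P(Condition 2 | 12) ≈ 0.434

0.434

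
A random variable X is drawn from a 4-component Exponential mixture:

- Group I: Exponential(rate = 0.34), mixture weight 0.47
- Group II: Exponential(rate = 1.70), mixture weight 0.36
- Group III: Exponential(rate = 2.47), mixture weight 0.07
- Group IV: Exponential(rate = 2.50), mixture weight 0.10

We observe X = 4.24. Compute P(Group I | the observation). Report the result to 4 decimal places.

P(component k | x) = w_k·f_k(x) / marginal(x), where marginal(x) = Σ_j w_j·f_j(x).
Evaluate each component's likelihood at the observed value:
  p_I = 0.34·e^(−0.34·4.24) = 0.34·e^(−1.4416) = 0.0804267
  p_II = 1.70·e^(−1.70·4.24) = 1.70·e^(−7.2080) = 0.00125908
  p_III = 2.47·e^(−2.47·4.24) = 2.47·e^(−10.4728) = 6.98904e-05
  p_IV = 2.50·e^(−2.50·4.24) = 2.50·e^(−10.6000) = 6.229e-05
Prior × likelihood for each component:
  w_I·p_I = 0.47 × 0.0804267 = 0.0378005
  w_II·p_II = 0.36 × 0.00125908 = 0.00045327
  w_III·p_III = 0.07 × 6.98904e-05 = 4.89233e-06
  w_IV·p_IV = 0.10 × 6.229e-05 = 6.229e-06
Sum: 0.0378005 + 0.00045327 + 4.89233e-06 + 6.229e-06 = 0.0382649
P(Group I | the observation) ≈ 0.9879

0.9879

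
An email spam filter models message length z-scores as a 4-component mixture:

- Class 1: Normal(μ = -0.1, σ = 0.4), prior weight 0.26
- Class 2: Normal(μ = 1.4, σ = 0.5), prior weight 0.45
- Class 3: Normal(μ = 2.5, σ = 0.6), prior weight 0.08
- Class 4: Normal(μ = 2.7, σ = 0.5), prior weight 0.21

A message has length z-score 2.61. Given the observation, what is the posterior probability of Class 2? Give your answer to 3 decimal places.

The responsibility of component k is P(Z=k) f_k(x) divided by Σ_j P(Z=j) f_j(x).
Evaluate each component's likelihood at the observed value:
  f_1 = 1.07561e-10
  f_2 = 0.0426814
  f_3 = 0.653823
  f_4 = 0.785063
Prior × likelihood for each component:
  P(Z=1)·f_1 = 0.26 × 1.07561e-10 = 2.79659e-11
  P(Z=2)·f_2 = 0.45 × 0.0426814 = 0.0192066
  P(Z=3)·f_3 = 0.08 × 0.653823 = 0.0523058
  P(Z=4)·f_4 = 0.21 × 0.785063 = 0.164863
Denominator: 2.79659e-11 + 0.0192066 + 0.0523058 + 0.164863 = 0.236376
So the posterior for Class 2 is 0.0192066 / 0.236376 ≈ 0.081.

0.081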